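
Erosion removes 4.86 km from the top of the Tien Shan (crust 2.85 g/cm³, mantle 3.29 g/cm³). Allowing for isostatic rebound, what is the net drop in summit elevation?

Rebound u = e ρ_c/ρ_m = 4.86 km × 2.85/3.29 = 4.21 km.
Net surface drop = e − u = 4.86 km − 4.21 km = e (ρ_m − ρ_c)/ρ_m = 0.65 km.

0.65 km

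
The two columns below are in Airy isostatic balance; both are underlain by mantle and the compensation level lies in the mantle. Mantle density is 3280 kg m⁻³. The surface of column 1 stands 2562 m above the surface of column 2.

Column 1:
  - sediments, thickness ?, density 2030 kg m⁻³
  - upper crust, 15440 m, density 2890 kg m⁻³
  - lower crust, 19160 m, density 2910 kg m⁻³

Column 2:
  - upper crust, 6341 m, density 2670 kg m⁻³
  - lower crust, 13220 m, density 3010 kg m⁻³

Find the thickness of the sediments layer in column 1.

2180 m

Take the compensation level at the base of the deeper column (depth z_c below the surface of column 1) and equate Σ ρ_i t_i down to z_c; mantle fills any gap and the z_c terms cancel.
Column 1: x×2030 + 15440×2890 + 19160×2910 + (z_c − 34600 − x)×3280
Column 2: 2562×0 + 6341×2670 + 13220×3010 + (z_c − 2562 − 19561)×3280
The z_c×3280 term appears on both sides and cancels. Collect the known terms of each column as K = Σ(ρt)_known − 3280 × (depth of known layers): K_1 = 100377200 − 3280×34600 = −13110800; K_2 = 56722670 − 3280×(2562 + 19561) = −15840770.
Balance: K_1 − x×(3280 − 2030) = K_2, so x = (K_1 − K_2)/(3280 − 2030) = 2729970/1250 = 2180 m.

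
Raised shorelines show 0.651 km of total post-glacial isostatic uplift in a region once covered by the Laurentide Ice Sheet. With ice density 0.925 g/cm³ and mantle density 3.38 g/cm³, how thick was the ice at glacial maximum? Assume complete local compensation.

u = t ρ_ice/ρ_m → t = u ρ_m/ρ_ice = 0.651 km × 3.38/0.925 = 2.38 km.

2.38 km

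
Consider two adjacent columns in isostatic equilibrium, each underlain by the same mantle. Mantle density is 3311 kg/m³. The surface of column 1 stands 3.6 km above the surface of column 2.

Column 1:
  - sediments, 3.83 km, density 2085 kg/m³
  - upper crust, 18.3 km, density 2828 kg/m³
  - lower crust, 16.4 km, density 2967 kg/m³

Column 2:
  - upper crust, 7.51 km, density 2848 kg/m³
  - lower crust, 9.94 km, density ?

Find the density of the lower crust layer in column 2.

Take the compensation level at the base of the deeper column (depth z_c below the surface of column 1) and equate Σ ρ_i t_i down to z_c; mantle fills any gap and the z_c terms cancel.
Column 1: 3.83×2085 + 18.3×2828 + 16.4×2967 + (z_c − 38.53)×3311
Column 2: 3.6×0 + 7.51×2848 + 9.94×ρ + (z_c − 3.6 − 17.45)×3311
The z_c×3311 term appears on both sides and cancels. Collect the known terms of each column as K = Σ(ρt)_known − 3311 × (depth of known layers): K_1 = 108396.75 − 3311×38.53 = −19176.08; K_2 = 21388.48 − 3311×(3.6 + 17.45) = −48308.07.
Balance: K_1 = K_2 + 9.94×ρ, so ρ = (K_1 − K_2)/9.94 = 29132/9.94 = 2930 kg/m³.

2930 kg/m³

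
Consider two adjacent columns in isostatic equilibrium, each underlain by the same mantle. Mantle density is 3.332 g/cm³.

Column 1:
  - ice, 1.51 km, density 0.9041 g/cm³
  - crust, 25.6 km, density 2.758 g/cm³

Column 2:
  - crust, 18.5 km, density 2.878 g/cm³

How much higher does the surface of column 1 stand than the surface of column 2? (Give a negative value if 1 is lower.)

2.99 km

For any compensation level in the mantle, the mantle terms cancel and isostasy reduces to e = (Σt_1 − Σt_2) − (Σ(ρt)_1 − Σ(ρt)_2) / ρ_m.
Σt_1 = 27.11 km; Σt_2 = 18.5 km; Σ(ρt)_1 = 71.969991; Σ(ρt)_2 = 53.243 (in km·g/cm³).
e = (27.11 − 18.5) − (71.969991 − 53.243) / 3.332 = 2.99 km.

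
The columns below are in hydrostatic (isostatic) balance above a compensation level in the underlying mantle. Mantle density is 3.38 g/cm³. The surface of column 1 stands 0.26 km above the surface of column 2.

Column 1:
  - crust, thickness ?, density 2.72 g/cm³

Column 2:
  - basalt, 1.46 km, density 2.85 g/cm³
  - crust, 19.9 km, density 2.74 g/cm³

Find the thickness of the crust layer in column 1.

Take the compensation level at the base of the deeper column (depth z_c below the surface of column 1) and equate Σ ρ_i t_i down to z_c; mantle fills any gap and the z_c terms cancel.
Column 1: x×2.72 + (z_c − 0 − x)×3.38
Column 2: 0.26×0 + 1.46×2.85 + 19.9×2.74 + (z_c − 0.26 − 21.36)×3.38
The z_c×3.38 term appears on both sides and cancels. Collect the known terms of each column as K = Σ(ρt)_known − 3.38 × (depth of known layers): K_1 = 0 − 3.38×0 = 0; K_2 = 58.687 − 3.38×(0.26 + 21.36) = −14.3886.
Balance: K_1 − x×(3.38 − 2.72) = K_2, so x = (K_1 − K_2)/(3.38 − 2.72) = 14.3886/0.66 = 21.8 km.

21.8 km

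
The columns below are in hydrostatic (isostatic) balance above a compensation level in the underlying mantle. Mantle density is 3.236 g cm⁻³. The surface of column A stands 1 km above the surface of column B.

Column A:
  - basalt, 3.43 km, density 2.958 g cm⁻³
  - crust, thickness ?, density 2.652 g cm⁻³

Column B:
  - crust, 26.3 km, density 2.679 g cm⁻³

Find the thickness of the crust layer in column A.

29 km

Take the compensation level at the base of the deeper column (depth z_c below the surface of column A) and equate Σ ρ_i t_i down to z_c; mantle fills any gap and the z_c terms cancel.
Column A: 3.43×2.958 + x×2.652 + (z_c − 3.43 − x)×3.236
Column B: 1×0 + 26.3×2.679 + (z_c − 1 − 26.3)×3.236
The z_c×3.236 term appears on both sides and cancels. Collect the known terms of each column as K = Σ(ρt)_known − 3.236 × (depth of known layers): K_A = 10.14594 − 3.236×3.43 = −0.95354; K_B = 70.4577 − 3.236×(1 + 26.3) = −17.8851.
Balance: K_A − x×(3.236 − 2.652) = K_B, so x = (K_A − K_B)/(3.236 − 2.652) = 16.9316/0.584 = 29 km.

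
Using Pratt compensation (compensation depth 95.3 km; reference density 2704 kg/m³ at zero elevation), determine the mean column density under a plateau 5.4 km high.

Pratt balance: ρ_ref D = ρ (D + h).
ρ = ρ_ref D/(D + h) = 2704 × 95.3 km/(95.3 km + 5.4 km) = 2560 kg/m³.

2560 kg/m³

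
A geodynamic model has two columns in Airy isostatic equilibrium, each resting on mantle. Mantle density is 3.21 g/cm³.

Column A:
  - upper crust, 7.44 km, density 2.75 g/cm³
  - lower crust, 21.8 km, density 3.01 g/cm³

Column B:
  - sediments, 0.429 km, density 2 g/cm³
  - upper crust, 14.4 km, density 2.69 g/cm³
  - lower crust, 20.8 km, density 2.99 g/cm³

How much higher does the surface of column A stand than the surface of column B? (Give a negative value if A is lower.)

For any compensation level in the mantle, the mantle terms cancel and isostasy reduces to e = (Σt_A − Σt_B) − (Σ(ρt)_A − Σ(ρt)_B) / ρ_m.
Σt_A = 29.24 km; Σt_B = 35.629 km; Σ(ρt)_A = 86.078; Σ(ρt)_B = 101.786 (in km·g/cm³).
e = (29.24 − 35.629) − (86.078 − 101.786) / 3.21 = −1.5 km.

−1.5 km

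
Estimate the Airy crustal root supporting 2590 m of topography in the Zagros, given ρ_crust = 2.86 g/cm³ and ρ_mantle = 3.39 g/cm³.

14000 m

Equating mass per unit area of the two columns: the weight of the topography is balanced by the buoyancy of the root, ρ_c h = (ρ_m − ρ_c) r.
r = h · ρ_c / (ρ_m − ρ_c) = 2590 m × 2.86 / (3.39 − 2.86) = 14000 m.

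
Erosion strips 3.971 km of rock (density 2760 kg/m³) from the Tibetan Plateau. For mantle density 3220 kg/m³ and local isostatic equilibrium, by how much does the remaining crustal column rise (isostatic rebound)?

3.4 km

Unloading: uplift u = e ρ_c/ρ_m = 3.971 km × 2760/3220 = 3.4 km.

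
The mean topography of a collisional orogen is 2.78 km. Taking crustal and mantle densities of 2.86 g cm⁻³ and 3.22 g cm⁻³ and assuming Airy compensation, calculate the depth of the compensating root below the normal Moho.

In Airy isostatic equilibrium: the weight of the topography is balanced by the buoyancy of the root, ρ_c h = (ρ_m − ρ_c) r.
r = h · ρ_c / (ρ_m − ρ_c) = 2.78 km × 2.86 / (3.22 − 2.86) = 22.1 km.

22.1 km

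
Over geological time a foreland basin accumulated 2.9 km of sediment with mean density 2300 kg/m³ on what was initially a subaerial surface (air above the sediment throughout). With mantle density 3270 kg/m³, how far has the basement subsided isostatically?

2.04 km

Subaerial load: s = t ρ_sed / ρ_m = 2.9 km × 2300/3270 = 2.04 km.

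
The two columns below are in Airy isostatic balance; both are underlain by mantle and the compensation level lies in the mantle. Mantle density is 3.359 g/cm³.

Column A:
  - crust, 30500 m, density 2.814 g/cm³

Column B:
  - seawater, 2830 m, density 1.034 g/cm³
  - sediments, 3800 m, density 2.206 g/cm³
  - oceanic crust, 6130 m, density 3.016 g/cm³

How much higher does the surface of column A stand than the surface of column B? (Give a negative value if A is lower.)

1060 m

For any compensation level in the mantle, the mantle terms cancel and isostasy reduces to e = (Σt_A − Σt_B) − (Σ(ρt)_A − Σ(ρt)_B) / ρ_m.
Σt_A = 30500 m; Σt_B = 12760 m; Σ(ρt)_A = 85827; Σ(ρt)_B = 29797.1 (in m·g/cm³).
e = (30500 − 12760) − (85827 − 29797.1) / 3.359 = 1060 m.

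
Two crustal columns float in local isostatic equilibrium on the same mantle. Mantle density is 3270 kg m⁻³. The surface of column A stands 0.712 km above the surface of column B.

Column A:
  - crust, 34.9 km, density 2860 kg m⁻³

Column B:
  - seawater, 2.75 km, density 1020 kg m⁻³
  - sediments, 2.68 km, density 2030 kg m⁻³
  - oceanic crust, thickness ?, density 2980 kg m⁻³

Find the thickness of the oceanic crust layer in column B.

Take the compensation level at the base of the deeper column (depth z_c below the surface of column A) and equate Σ ρ_i t_i down to z_c; mantle fills any gap and the z_c terms cancel.
Column A: 34.9×2860 + (z_c − 34.9)×3270
Column B: 0.712×0 + 2.75×1020 + 2.68×2030 + x×2980 + (z_c − 0.712 − 5.43 − x)×3270
The z_c×3270 term appears on both sides and cancels. Collect the known terms of each column as K = Σ(ρt)_known − 3270 × (depth of known layers): K_A = 99814 − 3270×34.9 = −14309; K_B = 8245.4 − 3270×(0.712 + 5.43) = −11838.94.
Balance: K_A = K_B − x×(3270 − 2980), so x = (K_B − K_A)/(3270 − 2980) = 2470.06/290 = 8.52 km.

8.52 km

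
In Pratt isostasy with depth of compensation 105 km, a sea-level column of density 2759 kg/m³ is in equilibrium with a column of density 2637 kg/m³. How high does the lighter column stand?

4.86 km

ρ_ref D = ρ (D + h) → h = D (ρ_ref − ρ)/ρ.
h = 105 km × (2759 − 2637)/2637 = 4.86 km.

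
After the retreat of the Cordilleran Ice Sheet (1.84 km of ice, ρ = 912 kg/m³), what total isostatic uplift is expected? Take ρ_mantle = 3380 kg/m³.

Removing the load lets mantle flow back in; uplift u satisfies ρ_ice t = ρ_m u.
u = t ρ_ice/ρ_m = 1.84 km × 912/3380 = 0.496 km.

0.496 km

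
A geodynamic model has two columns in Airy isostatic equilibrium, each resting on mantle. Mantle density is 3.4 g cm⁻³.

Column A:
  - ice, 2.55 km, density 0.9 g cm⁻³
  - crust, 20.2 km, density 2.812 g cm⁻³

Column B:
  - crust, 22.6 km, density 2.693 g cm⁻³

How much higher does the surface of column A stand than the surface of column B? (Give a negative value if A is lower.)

For any compensation level in the mantle, the mantle terms cancel and isostasy reduces to e = (Σt_A − Σt_B) − (Σ(ρt)_A − Σ(ρt)_B) / ρ_m.
Σt_A = 22.75 km; Σt_B = 22.6 km; Σ(ρt)_A = 59.0974; Σ(ρt)_B = 60.8618 (in km·g cm⁻³).
e = (22.75 − 22.6) − (59.0974 − 60.8618) / 3.4 = 0.669 km.

0.669 km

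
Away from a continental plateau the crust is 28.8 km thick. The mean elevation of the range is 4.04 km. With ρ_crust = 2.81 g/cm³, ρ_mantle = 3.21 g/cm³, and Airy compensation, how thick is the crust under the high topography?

61.2 km

Root depth r = h ρ_c / (ρ_m − ρ_c) = 4.04 km × 2.81 / 0.4 = 28.38 km.
Total thickness = T + h + r = 28.8 km + 4.04 km + 28.38 km = 61.2 km.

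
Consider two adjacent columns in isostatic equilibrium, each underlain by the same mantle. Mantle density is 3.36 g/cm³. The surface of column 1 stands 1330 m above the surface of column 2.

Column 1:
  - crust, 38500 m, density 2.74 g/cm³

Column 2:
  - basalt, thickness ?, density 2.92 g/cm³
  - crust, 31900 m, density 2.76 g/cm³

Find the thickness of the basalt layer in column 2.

594 m

Take the compensation level at the base of the deeper column (depth z_c below the surface of column 1) and equate Σ ρ_i t_i down to z_c; mantle fills any gap and the z_c terms cancel.
Column 1: 38500×2.74 + (z_c − 38500)×3.36
Column 2: 1330×0 + x×2.92 + 31900×2.76 + (z_c − 1330 − 31900 − x)×3.36
The z_c×3.36 term appears on both sides and cancels. Collect the known terms of each column as K = Σ(ρt)_known − 3.36 × (depth of known layers): K_1 = 105490 − 3.36×38500 = −23870; K_2 = 88044 − 3.36×(1330 + 31900) = −23608.8.
Balance: K_1 = K_2 − x×(3.36 − 2.92), so x = (K_2 − K_1)/(3.36 − 2.92) = 261.2/0.44 = 594 m.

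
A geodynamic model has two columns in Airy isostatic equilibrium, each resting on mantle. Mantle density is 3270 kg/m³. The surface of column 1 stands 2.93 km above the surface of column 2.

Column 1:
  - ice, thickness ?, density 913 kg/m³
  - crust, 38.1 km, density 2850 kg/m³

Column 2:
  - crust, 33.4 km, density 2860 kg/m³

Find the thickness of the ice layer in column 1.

Take the compensation level at the base of the deeper column (depth z_c below the surface of column 1) and equate Σ ρ_i t_i down to z_c; mantle fills any gap and the z_c terms cancel.
Column 1: x×913 + 38.1×2850 + (z_c − 38.1 − x)×3270
Column 2: 2.93×0 + 33.4×2860 + (z_c − 2.93 − 33.4)×3270
The z_c×3270 term appears on both sides and cancels. Collect the known terms of each column as K = Σ(ρt)_known − 3270 × (depth of known layers): K_1 = 108585 − 3270×38.1 = −16002; K_2 = 95524 − 3270×(2.93 + 33.4) = −23275.1.
Balance: K_1 − x×(3270 − 913) = K_2, so x = (K_1 − K_2)/(3270 − 913) = 7273.1/2357 = 3.09 km.

3.09 km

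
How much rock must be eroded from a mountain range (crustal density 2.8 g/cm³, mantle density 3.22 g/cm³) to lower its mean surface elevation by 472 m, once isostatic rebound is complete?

3620 m

Net drop Δ = e − u = e − e ρ_c/ρ_m = e (ρ_m − ρ_c)/ρ_m.
e = Δ ρ_m/(ρ_m − ρ_c) = 472 m × 3.22/0.42 = 3620 m.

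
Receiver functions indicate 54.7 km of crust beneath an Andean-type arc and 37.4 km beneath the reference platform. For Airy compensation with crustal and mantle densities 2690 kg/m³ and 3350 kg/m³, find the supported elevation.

3.41 km

Excess crust Δ = 54.7 km − 37.4 km = 17.3 km, split between elevation h and root r with h + r = Δ.
Airy balance ρ_c h = (ρ_m − ρ_c) r gives r = h ρ_c/(ρ_m − ρ_c), so h (1 + ρ_c/(ρ_m − ρ_c)) = Δ, i.e. h = Δ (ρ_m − ρ_c)/ρ_m.
h = 17.3 km × 660/3350 = 3.41 km.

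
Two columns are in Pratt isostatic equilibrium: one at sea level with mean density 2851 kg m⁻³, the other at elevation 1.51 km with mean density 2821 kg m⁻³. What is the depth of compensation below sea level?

ρ_ref D = ρ (D + h) → D (ρ_ref − ρ) = ρ h.
D = ρ h/(ρ_ref − ρ) = 2821 × 1.51 km/(2851 − 2821) = 142 km.

142 km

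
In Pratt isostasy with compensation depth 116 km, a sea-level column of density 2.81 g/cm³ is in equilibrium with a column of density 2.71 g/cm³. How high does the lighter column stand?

ρ_ref D = ρ (D + h) → h = D (ρ_ref − ρ)/ρ.
h = 116 km × (2.81 − 2.71)/2.71 = 4.28 km.

4.28 km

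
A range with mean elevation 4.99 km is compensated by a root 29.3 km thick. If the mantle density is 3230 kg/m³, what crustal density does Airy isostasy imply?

2760 kg/m³

ρ_c h = (ρ_m − ρ_c) r → ρ_c (h + r) = ρ_m r → ρ_c = ρ_m r / (h + r).
ρ_c = 3230 × 29.3 km / (4.99 km + 29.3 km) = 2760 kg/m³.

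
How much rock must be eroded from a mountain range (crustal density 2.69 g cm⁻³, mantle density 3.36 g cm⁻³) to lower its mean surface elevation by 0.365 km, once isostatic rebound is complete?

1.83 km

Net drop Δ = e − u = e − e ρ_c/ρ_m = e (ρ_m − ρ_c)/ρ_m.
e = Δ ρ_m/(ρ_m − ρ_c) = 0.365 km × 3.36/0.67 = 1.83 km.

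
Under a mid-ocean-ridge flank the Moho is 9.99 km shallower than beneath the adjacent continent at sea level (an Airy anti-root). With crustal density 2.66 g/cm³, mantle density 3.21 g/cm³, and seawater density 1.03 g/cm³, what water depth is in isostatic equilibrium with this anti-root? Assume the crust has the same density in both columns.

3.37 km

Replacing a thickness d of crust by seawater at the top must be balanced by replacing crust with mantle at the base: d (ρ_c − ρ_w) = a (ρ_m − ρ_c).
d = a (ρ_m − ρ_c)/(ρ_c − ρ_w) = 9.99 km × 0.55/1.63 = 3.37 km.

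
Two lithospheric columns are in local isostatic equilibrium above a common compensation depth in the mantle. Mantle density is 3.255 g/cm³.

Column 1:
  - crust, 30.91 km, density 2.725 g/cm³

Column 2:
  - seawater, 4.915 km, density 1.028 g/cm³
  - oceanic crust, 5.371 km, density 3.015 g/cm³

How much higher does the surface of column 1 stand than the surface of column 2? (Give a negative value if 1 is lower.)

1.27 km

For any compensation level in the mantle, the mantle terms cancel and isostasy reduces to e = (Σt_1 − Σt_2) − (Σ(ρt)_1 − Σ(ρt)_2) / ρ_m.
Σt_1 = 30.91 km; Σt_2 = 10.286 km; Σ(ρt)_1 = 84.22975; Σ(ρt)_2 = 21.246185 (in km·g/cm³).
e = (30.91 − 10.286) − (84.22975 − 21.246185) / 3.255 = 1.27 km.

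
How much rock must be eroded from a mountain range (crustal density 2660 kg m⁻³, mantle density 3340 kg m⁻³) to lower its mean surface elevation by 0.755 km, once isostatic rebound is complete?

3.71 km

Net drop Δ = e − u = e − e ρ_c/ρ_m = e (ρ_m − ρ_c)/ρ_m.
e = Δ ρ_m/(ρ_m − ρ_c) = 0.755 km × 3340/680 = 3.71 km.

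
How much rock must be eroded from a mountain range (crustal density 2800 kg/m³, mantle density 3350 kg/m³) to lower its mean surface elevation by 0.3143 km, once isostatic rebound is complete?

Net drop Δ = e − u = e − e ρ_c/ρ_m = e (ρ_m − ρ_c)/ρ_m.
e = Δ ρ_m/(ρ_m − ρ_c) = 0.3143 km × 3350/550 = 1.91 km.

1.91 km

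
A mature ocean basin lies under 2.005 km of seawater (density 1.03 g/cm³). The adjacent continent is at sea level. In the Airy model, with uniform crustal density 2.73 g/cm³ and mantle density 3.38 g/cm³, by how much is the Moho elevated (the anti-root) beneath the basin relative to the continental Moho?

5.24 km

By Archimedes' principle applied to the lithosphere: replacing crust with seawater at the top is compensated by replacing crust with mantle at the base: d (ρ_c − ρ_w) = a (ρ_m − ρ_c).
a = d (ρ_c − ρ_w)/(ρ_m − ρ_c) = 2.005 km × 1.7/0.65 = 5.24 km.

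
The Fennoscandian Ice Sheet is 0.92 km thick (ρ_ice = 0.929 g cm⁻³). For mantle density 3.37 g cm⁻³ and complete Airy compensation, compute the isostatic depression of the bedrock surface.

In Airy isostatic equilibrium: the ice load ρ_ice t is balanced by mantle displaced below, ρ_m s.
s = t ρ_ice / ρ_m = 0.92 km × 0.929/3.37 = 0.254 km.

0.254 km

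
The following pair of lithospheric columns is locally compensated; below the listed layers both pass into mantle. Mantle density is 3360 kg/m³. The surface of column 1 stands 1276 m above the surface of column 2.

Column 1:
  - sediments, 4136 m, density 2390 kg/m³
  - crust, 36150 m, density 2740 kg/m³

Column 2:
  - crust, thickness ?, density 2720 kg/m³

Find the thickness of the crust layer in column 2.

Take the compensation level at the base of the deeper column (depth z_c below the surface of column 1) and equate Σ ρ_i t_i down to z_c; mantle fills any gap and the z_c terms cancel.
Column 1: 4136×2390 + 36150×2740 + (z_c − 40286)×3360
Column 2: 1276×0 + x×2720 + (z_c − 1276 − 0 − x)×3360
The z_c×3360 term appears on both sides and cancels. Collect the known terms of each column as K = Σ(ρt)_known − 3360 × (depth of known layers): K_1 = 108936040 − 3360×40286 = −26424920; K_2 = 0 − 3360×(1276 + 0) = −4287360.
Balance: K_1 = K_2 − x×(3360 − 2720), so x = (K_2 − K_1)/(3360 − 2720) = 22137600/640 = 34600 m.

34600 m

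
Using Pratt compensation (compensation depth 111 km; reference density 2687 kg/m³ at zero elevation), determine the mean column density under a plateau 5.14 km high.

Pratt balance: ρ_ref D = ρ (D + h).
ρ = ρ_ref D/(D + h) = 2687 × 111 km/(111 km + 5.14 km) = 2570 kg/m³.

2570 kg/m³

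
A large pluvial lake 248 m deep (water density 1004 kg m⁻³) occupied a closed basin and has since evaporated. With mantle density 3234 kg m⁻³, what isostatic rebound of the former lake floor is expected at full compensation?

77 m

u = d ρ_w/ρ_m = 248 m × 1004/3234 = 77 m.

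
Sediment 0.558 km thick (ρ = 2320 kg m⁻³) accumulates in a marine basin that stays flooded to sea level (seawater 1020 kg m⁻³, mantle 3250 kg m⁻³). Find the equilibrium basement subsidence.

0.325 km

Submarine loading: the sediment displaces seawater, and the subsidence is in turn flooded, so s (ρ_m − ρ_w) = t (ρ_sed − ρ_w).
s = 0.558 km × (2320 − 1020) / (3250 − 1020) = 0.325 km.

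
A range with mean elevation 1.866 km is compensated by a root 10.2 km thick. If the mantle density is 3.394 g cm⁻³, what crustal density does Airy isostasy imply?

ρ_c h = (ρ_m − ρ_c) r → ρ_c (h + r) = ρ_m r → ρ_c = ρ_m r / (h + r).
ρ_c = 3.394 × 10.2 km / (1.866 km + 10.2 km) = 2.87 g cm⁻³.

2.87 g cm⁻³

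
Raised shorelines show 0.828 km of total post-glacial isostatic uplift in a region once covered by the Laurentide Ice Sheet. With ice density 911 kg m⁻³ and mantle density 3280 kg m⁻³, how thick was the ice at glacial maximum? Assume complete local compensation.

u = t ρ_ice/ρ_m → t = u ρ_m/ρ_ice = 0.828 km × 3280/911 = 2.98 km.

2.98 km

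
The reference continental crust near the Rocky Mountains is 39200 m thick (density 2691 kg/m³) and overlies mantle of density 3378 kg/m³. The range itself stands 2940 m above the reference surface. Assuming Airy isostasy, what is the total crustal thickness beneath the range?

Root depth r = h ρ_c / (ρ_m − ρ_c) = 2940 m × 2691 / 687 = 11520 m.
Total thickness = T + h + r = 39200 m + 2940 m + 11520 m = 53700 m.

53700 m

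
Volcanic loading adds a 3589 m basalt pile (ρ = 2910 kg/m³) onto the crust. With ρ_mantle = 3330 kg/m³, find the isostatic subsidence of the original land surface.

3140 m

Subaerial loading: s = t ρ_load / ρ_m.
s = 3589 m × 2910/3330 = 3140 m.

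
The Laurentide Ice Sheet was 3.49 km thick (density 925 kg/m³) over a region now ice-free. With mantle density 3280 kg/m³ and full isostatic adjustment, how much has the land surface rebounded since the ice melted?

Removing the load lets mantle flow back in; uplift u satisfies ρ_ice t = ρ_m u.
u = t ρ_ice/ρ_m = 3.49 km × 925/3280 = 0.984 km.

0.984 km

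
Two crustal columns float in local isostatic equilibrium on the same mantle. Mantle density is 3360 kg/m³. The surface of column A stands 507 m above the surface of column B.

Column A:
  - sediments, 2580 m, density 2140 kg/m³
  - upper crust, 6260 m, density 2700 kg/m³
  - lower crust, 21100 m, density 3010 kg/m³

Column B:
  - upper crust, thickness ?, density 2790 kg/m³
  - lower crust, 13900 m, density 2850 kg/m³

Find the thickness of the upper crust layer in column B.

Take the compensation level at the base of the deeper column (depth z_c below the surface of column A) and equate Σ ρ_i t_i down to z_c; mantle fills any gap and the z_c terms cancel.
Column A: 2580×2140 + 6260×2700 + 21100×3010 + (z_c − 29940)×3360
Column B: 507×0 + x×2790 + 13900×2850 + (z_c − 507 − 13900 − x)×3360
The z_c×3360 term appears on both sides and cancels. Collect the known terms of each column as K = Σ(ρt)_known − 3360 × (depth of known layers): K_A = 85934200 − 3360×29940 = −14664200; K_B = 39615000 − 3360×(507 + 13900) = −8792520.
Balance: K_A = K_B − x×(3360 − 2790), so x = (K_B − K_A)/(3360 − 2790) = 5871680/570 = 10300 m.

10300 m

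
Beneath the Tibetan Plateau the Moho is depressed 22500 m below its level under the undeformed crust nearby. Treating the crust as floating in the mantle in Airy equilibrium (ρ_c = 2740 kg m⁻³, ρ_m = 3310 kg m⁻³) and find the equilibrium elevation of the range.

Equating mass per unit area of the two columns: ρ_c h = (ρ_m − ρ_c) r.
h = r (ρ_m − ρ_c) / ρ_c = 22500 m × (3310 − 2740) / 2740 = 4680 m.

4680 m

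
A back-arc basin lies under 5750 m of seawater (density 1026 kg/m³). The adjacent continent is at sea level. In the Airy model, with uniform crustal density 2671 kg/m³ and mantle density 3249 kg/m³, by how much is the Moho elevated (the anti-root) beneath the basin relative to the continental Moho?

16400 m

Equating mass per unit area of the two columns: replacing crust with seawater at the top is compensated by replacing crust with mantle at the base: d (ρ_c − ρ_w) = a (ρ_m − ρ_c).
a = d (ρ_c − ρ_w)/(ρ_m − ρ_c) = 5750 m × 1645/578 = 16400 m.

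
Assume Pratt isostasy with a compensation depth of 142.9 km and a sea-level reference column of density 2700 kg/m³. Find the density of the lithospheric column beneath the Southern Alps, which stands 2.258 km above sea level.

Pratt balance: ρ_ref D = ρ (D + h).
ρ = ρ_ref D/(D + h) = 2700 × 142.9 km/(142.9 km + 2.258 km) = 2660 kg/m³.

2660 kg/m³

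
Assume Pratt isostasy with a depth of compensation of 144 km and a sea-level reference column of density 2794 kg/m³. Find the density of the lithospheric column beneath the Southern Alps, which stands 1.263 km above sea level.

2770 kg/m³

Pratt balance: ρ_ref D = ρ (D + h).
ρ = ρ_ref D/(D + h) = 2794 × 144 km/(144 km + 1.263 km) = 2770 kg/m³.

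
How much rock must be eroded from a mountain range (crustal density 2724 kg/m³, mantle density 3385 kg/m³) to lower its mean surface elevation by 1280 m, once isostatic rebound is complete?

6550 m

Net drop Δ = e − u = e − e ρ_c/ρ_m = e (ρ_m − ρ_c)/ρ_m.
e = Δ ρ_m/(ρ_m − ρ_c) = 1280 m × 3385/661 = 6550 m.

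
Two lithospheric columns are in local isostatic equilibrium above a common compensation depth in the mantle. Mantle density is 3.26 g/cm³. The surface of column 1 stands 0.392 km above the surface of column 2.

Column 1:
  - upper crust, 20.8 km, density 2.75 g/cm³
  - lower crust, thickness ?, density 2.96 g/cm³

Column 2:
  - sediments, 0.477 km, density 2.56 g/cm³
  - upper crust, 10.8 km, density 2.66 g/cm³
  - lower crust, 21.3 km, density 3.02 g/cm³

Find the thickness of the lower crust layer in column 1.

8.65 km

Take the compensation level at the base of the deeper column (depth z_c below the surface of column 1) and equate Σ ρ_i t_i down to z_c; mantle fills any gap and the z_c terms cancel.
Column 1: 20.8×2.75 + x×2.96 + (z_c − 20.8 − x)×3.26
Column 2: 0.392×0 + 0.477×2.56 + 10.8×2.66 + 21.3×3.02 + (z_c − 0.392 − 32.577)×3.26
The z_c×3.26 term appears on both sides and cancels. Collect the known terms of each column as K = Σ(ρt)_known − 3.26 × (depth of known layers): K_1 = 57.2 − 3.26×20.8 = −10.608; K_2 = 94.27512 − 3.26×(0.392 + 32.577) = −13.20382.
Balance: K_1 − x×(3.26 − 2.96) = K_2, so x = (K_1 − K_2)/(3.26 − 2.96) = 2.59582/0.3 = 8.65 km.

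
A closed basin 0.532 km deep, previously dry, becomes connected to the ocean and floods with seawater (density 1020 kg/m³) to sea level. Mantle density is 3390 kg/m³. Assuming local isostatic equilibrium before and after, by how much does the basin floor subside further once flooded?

After flooding the water column is d + s deep. Its weight must equal the weight of mantle displaced by the extra subsidence s: (d + s) ρ_w = s ρ_m.
s = d ρ_w / (ρ_m − ρ_w) = 0.532 km × 1020/(3390 − 1020) = 0.229 km.

0.229 km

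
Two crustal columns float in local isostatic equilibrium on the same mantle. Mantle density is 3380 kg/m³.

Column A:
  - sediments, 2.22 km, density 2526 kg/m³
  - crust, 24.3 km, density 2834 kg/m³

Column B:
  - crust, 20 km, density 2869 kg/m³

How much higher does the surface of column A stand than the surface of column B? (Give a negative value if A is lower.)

For any compensation level in the mantle, the mantle terms cancel and isostasy reduces to e = (Σt_A − Σt_B) − (Σ(ρt)_A − Σ(ρt)_B) / ρ_m.
Σt_A = 26.52 km; Σt_B = 20 km; Σ(ρt)_A = 74473.92; Σ(ρt)_B = 57380 (in km·kg/m³).
e = (26.52 − 20) − (74473.92 − 57380) / 3380 = 1.46 km.

1.46 km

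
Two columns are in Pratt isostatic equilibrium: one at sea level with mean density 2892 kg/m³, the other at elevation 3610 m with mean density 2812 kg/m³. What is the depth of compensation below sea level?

127000 m

ρ_ref D = ρ (D + h) → D (ρ_ref − ρ) = ρ h.
D = ρ h/(ρ_ref − ρ) = 2812 × 3610 m/(2892 − 2812) = 127000 m.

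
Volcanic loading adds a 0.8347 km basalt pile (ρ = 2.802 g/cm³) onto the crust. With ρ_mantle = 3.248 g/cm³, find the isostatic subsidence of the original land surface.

0.72 km

Subaerial loading: s = t ρ_load / ρ_m.
s = 0.8347 km × 2.802/3.248 = 0.72 km.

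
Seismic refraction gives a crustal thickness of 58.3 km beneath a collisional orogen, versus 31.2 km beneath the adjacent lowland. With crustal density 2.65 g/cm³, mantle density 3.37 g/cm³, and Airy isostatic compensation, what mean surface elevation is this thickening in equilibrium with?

Excess crust Δ = 58.3 km − 31.2 km = 27.1 km, split between elevation h and root r with h + r = Δ.
Airy balance ρ_c h = (ρ_m − ρ_c) r gives r = h ρ_c/(ρ_m − ρ_c), so h (1 + ρ_c/(ρ_m − ρ_c)) = Δ, i.e. h = Δ (ρ_m − ρ_c)/ρ_m.
h = 27.1 km × 0.72/3.37 = 5.79 km.

5.79 km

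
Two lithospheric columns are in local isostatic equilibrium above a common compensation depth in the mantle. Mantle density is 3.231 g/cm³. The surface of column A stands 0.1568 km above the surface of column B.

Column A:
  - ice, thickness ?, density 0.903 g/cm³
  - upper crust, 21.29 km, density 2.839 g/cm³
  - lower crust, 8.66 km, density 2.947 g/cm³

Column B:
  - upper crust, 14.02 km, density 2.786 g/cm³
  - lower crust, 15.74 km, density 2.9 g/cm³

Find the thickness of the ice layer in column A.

0.494 km

Take the compensation level at the base of the deeper column (depth z_c below the surface of column A) and equate Σ ρ_i t_i down to z_c; mantle fills any gap and the z_c terms cancel.
Column A: x×0.903 + 21.29×2.839 + 8.66×2.947 + (z_c − 29.95 − x)×3.231
Column B: 0.1568×0 + 14.02×2.786 + 15.74×2.9 + (z_c − 0.1568 − 29.76)×3.231
The z_c×3.231 term appears on both sides and cancels. Collect the known terms of each column as K = Σ(ρt)_known − 3.231 × (depth of known layers): K_A = 85.96333 − 3.231×29.95 = −10.80512; K_B = 84.70572 − 3.231×(0.1568 + 29.76) = −11.9554608.
Balance: K_A − x×(3.231 − 0.903) = K_B, so x = (K_A − K_B)/(3.231 − 0.903) = 1.15034/2.328 = 0.494 km.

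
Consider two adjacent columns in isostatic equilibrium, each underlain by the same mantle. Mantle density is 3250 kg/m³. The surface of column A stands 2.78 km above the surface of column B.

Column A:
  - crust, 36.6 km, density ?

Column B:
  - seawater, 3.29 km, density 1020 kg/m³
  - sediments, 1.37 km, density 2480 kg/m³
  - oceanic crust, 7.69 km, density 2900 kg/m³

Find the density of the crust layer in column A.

Take the compensation level at the base of the deeper column (depth z_c below the surface of column A) and equate Σ ρ_i t_i down to z_c; mantle fills any gap and the z_c terms cancel.
Column A: 36.6×ρ + (z_c − 36.6)×3250
Column B: 2.78×0 + 3.29×1020 + 1.37×2480 + 7.69×2900 + (z_c − 2.78 − 12.35)×3250
The z_c×3250 term appears on both sides and cancels. Collect the known terms of each column as K = Σ(ρt)_known − 3250 × (depth of known layers): K_A = 0 − 3250×36.6 = −118950; K_B = 29054.4 − 3250×(2.78 + 12.35) = −20118.1.
Balance: K_A + 36.6×ρ = K_B, so ρ = (K_B − K_A)/36.6 = 98831.9/36.6 = 2700 kg/m³.

2700 kg/m³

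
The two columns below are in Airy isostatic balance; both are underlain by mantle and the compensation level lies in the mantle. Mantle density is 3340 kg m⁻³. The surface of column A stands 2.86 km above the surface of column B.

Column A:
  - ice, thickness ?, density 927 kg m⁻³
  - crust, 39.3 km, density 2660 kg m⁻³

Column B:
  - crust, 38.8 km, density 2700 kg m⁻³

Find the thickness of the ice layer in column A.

Take the compensation level at the base of the deeper column (depth z_c below the surface of column A) and equate Σ ρ_i t_i down to z_c; mantle fills any gap and the z_c terms cancel.
Column A: x×927 + 39.3×2660 + (z_c − 39.3 − x)×3340
Column B: 2.86×0 + 38.8×2700 + (z_c − 2.86 − 38.8)×3340
The z_c×3340 term appears on both sides and cancels. Collect the known terms of each column as K = Σ(ρt)_known − 3340 × (depth of known layers): K_A = 104538 − 3340×39.3 = −26724; K_B = 104760 − 3340×(2.86 + 38.8) = −34384.4.
Balance: K_A − x×(3340 − 927) = K_B, so x = (K_A − K_B)/(3340 − 927) = 7660.4/2413 = 3.17 km.

3.17 km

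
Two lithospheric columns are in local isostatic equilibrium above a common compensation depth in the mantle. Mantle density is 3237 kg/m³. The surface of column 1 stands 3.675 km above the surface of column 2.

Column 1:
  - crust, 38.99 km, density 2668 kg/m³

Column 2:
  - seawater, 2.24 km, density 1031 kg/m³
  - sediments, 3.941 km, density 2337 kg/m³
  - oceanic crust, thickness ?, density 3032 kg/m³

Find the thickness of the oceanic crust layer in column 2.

8.79 km

Take the compensation level at the base of the deeper column (depth z_c below the surface of column 1) and equate Σ ρ_i t_i down to z_c; mantle fills any gap and the z_c terms cancel.
Column 1: 38.99×2668 + (z_c − 38.99)×3237
Column 2: 3.675×0 + 2.24×1031 + 3.941×2337 + x×3032 + (z_c − 3.675 − 6.181 − x)×3237
The z_c×3237 term appears on both sides and cancels. Collect the known terms of each column as K = Σ(ρt)_known − 3237 × (depth of known layers): K_1 = 104025.32 − 3237×38.99 = −22185.31; K_2 = 11519.557 − 3237×(3.675 + 6.181) = −20384.315.
Balance: K_1 = K_2 − x×(3237 − 3032), so x = (K_2 − K_1)/(3237 − 3032) = 1801/205 = 8.79 km.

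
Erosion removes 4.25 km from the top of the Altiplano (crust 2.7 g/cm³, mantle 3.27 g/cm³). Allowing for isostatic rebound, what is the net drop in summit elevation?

Rebound u = e ρ_c/ρ_m = 4.25 km × 2.7/3.27 = 3.509 km.
Net surface drop = e − u = 4.25 km − 3.509 km = e (ρ_m − ρ_c)/ρ_m = 0.741 km.

0.741 km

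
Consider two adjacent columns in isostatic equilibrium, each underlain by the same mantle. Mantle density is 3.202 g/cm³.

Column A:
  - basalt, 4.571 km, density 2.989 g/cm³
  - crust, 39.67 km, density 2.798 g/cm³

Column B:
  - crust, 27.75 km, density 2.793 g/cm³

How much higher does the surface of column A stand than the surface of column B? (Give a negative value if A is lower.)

For any compensation level in the mantle, the mantle terms cancel and isostasy reduces to e = (Σt_A − Σt_B) − (Σ(ρt)_A − Σ(ρt)_B) / ρ_m.
Σt_A = 44.241 km; Σt_B = 27.75 km; Σ(ρt)_A = 124.659379; Σ(ρt)_B = 77.50575 (in km·g/cm³).
e = (44.241 − 27.75) − (124.659379 − 77.50575) / 3.202 = 1.76 km.

1.76 km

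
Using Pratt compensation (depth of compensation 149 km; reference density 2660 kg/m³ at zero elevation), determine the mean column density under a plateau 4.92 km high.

Pratt balance: ρ_ref D = ρ (D + h).
ρ = ρ_ref D/(D + h) = 2660 × 149 km/(149 km + 4.92 km) = 2570 kg/m³.

2570 kg/m³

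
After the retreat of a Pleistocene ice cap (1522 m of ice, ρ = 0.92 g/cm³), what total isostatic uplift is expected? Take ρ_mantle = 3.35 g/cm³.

Removing the load lets mantle flow back in; uplift u satisfies ρ_ice t = ρ_m u.
u = t ρ_ice/ρ_m = 1522 m × 0.92/3.35 = 418 m.

418 m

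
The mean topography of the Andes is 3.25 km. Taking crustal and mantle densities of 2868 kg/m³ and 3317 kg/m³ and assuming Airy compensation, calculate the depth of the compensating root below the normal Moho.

20.8 km

Equating mass per unit area of the two columns: the weight of the topography is balanced by the buoyancy of the root, ρ_c h = (ρ_m − ρ_c) r.
r = h · ρ_c / (ρ_m − ρ_c) = 3.25 km × 2868 / (3317 − 2868) = 20.8 km.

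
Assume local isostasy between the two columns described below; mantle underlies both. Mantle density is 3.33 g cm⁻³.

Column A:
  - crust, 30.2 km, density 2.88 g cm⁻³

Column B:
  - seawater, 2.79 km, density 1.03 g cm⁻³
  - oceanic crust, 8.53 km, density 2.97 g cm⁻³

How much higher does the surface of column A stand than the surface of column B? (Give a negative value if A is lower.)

For any compensation level in the mantle, the mantle terms cancel and isostasy reduces to e = (Σt_A − Σt_B) − (Σ(ρt)_A − Σ(ρt)_B) / ρ_m.
Σt_A = 30.2 km; Σt_B = 11.32 km; Σ(ρt)_A = 86.976; Σ(ρt)_B = 28.2078 (in km·g cm⁻³).
e = (30.2 − 11.32) − (86.976 − 28.2078) / 3.33 = 1.23 km.

1.23 km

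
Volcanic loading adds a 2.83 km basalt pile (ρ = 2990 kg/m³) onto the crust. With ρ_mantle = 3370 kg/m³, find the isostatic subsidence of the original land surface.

Subaerial loading: s = t ρ_load / ρ_m.
s = 2.83 km × 2990/3370 = 2.51 km.

2.51 km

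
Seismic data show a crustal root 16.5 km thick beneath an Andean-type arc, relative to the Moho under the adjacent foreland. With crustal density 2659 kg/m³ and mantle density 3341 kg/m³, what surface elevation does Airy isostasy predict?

4.23 km

By Archimedes' principle applied to the lithosphere: ρ_c h = (ρ_m − ρ_c) r.
h = r (ρ_m − ρ_c) / ρ_c = 16.5 km × (3341 − 2659) / 2659 = 4.23 km.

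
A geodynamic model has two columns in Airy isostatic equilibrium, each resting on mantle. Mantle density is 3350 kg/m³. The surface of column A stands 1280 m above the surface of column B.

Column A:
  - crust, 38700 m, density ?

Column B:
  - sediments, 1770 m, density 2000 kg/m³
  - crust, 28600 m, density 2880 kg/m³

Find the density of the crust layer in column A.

2830 kg/m³

Take the compensation level at the base of the deeper column (depth z_c below the surface of column A) and equate Σ ρ_i t_i down to z_c; mantle fills any gap and the z_c terms cancel.
Column A: 38700×ρ + (z_c − 38700)×3350
Column B: 1280×0 + 1770×2000 + 28600×2880 + (z_c − 1280 − 30370)×3350
The z_c×3350 term appears on both sides and cancels. Collect the known terms of each column as K = Σ(ρt)_known − 3350 × (depth of known layers): K_A = 0 − 3350×38700 = −129645000; K_B = 85908000 − 3350×(1280 + 30370) = −20119500.
Balance: K_A + 38700×ρ = K_B, so ρ = (K_B − K_A)/38700 = 109526000/38700 = 2830 kg/m³.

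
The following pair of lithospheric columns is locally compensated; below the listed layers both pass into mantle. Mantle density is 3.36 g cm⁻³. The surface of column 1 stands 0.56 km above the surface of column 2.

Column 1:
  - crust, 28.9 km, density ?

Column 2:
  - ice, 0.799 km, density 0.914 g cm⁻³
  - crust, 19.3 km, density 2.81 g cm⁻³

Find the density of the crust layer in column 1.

2.86 g cm⁻³

Take the compensation level at the base of the deeper column (depth z_c below the surface of column 1) and equate Σ ρ_i t_i down to z_c; mantle fills any gap and the z_c terms cancel.
Column 1: 28.9×ρ + (z_c − 28.9)×3.36
Column 2: 0.56×0 + 0.799×0.914 + 19.3×2.81 + (z_c − 0.56 − 20.099)×3.36
The z_c×3.36 term appears on both sides and cancels. Collect the known terms of each column as K = Σ(ρt)_known − 3.36 × (depth of known layers): K_1 = 0 − 3.36×28.9 = −97.104; K_2 = 54.963286 − 3.36×(0.56 + 20.099) = −14.450954.
Balance: K_1 + 28.9×ρ = K_2, so ρ = (K_2 − K_1)/28.9 = 82.653/28.9 = 2.86 g cm⁻³.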